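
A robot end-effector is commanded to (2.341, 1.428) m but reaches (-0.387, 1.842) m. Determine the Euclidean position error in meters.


dx = -0.387 - (2.341) = -2.7280, dy = 1.842 - (1.428) = 0.4140
err = sqrt(7.441984 + 0.171396) = 2.7592

2.7592 m


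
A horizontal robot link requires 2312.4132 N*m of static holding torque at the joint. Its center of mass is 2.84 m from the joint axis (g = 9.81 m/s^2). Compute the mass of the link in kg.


m = tau / (g*L) = 2312.4132 / (9.81 * 2.84) = 83.0000

83.0000 kg


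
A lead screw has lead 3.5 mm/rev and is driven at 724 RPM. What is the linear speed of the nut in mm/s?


v = lead * (RPM/60) = 3.5*724/60 = 42.2333

42.2333 mm/s


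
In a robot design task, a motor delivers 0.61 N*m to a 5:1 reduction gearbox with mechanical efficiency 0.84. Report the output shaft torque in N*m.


tau_out = tau_in * N * eta = 0.61 * 5 * 0.84 = 2.5620

2.5620 N*m


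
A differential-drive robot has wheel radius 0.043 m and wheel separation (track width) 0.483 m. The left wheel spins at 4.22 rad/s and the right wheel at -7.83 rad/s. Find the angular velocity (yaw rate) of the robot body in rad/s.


omega = r*(wR - wL)/L = 0.043*(-7.83 - (4.22))/0.483 = -1.0728

-1.0728 rad/s


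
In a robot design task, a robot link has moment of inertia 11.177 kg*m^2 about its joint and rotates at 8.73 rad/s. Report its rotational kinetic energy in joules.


KE = (1/2)*I*omega^2 = 0.5*11.177*8.73^2 = 425.9158

425.9158 J


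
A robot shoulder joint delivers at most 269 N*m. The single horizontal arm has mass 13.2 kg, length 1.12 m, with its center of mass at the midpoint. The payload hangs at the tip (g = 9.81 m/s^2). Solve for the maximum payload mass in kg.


tau_arm = m_arm*g*(L/2) = 13.2*9.81*1.12/2 = 72.5155 N*m
tau_payload = tau_max - tau_arm = 269 - 72.5155 = 196.4845
m_payload = tau_payload / (g*L) = 196.4845 / (9.81*1.12) = 17.8830

17.8830 kg


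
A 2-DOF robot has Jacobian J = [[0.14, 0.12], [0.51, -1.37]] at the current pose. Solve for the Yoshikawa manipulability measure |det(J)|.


det(J) = 0.14*-1.37 - (0.12)*(0.51) = -0.2530
|det(J)| = 0.2530

0.2530


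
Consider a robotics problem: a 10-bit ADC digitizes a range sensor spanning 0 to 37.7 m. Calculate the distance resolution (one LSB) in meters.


res = range / 2^n = 37.7/2^10 = 37.7/1024 = 0.0368

0.0368 m


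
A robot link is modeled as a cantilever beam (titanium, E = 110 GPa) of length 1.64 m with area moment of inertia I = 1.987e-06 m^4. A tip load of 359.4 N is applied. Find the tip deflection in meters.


delta = F*L^3/(3*E*I) = 359.4*1.64^3/(3*1.100e+11*1.987e-06)
      = 1585.2932736/655710 = 0.0024

0.0024 m


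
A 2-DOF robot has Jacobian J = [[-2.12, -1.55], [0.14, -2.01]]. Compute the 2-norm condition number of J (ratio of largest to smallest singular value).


JJ^T eigenvalues: trace(JJ^T) = 10.9566, det(JJ^T) = det(J)^2 = 20.05427524
s_max^2 = (10.9566 + sqrt(39.82998260))/2 = 8.63384998
s_min^2 = (10.9566 - sqrt(39.82998260))/2 = 2.32275002
kappa = s_max/s_min = sqrt(8.63384998/2.32275002) = 1.9280

1.9280


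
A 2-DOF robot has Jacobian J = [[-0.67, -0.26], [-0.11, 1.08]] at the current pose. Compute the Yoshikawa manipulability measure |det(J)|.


det(J) = -0.67*1.08 - (-0.26)*(-0.11) = -0.7522
|det(J)| = 0.7522

0.7522


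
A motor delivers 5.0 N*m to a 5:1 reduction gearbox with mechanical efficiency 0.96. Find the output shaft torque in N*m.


tau_out = tau_in * N * eta = 5.0 * 5 * 0.96 = 24.0000

24.0000 N*m


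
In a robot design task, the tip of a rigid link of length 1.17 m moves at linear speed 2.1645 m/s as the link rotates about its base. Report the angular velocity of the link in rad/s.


omega = v / L = 2.1645 / 1.17 = 1.8500

1.8500 rad/s


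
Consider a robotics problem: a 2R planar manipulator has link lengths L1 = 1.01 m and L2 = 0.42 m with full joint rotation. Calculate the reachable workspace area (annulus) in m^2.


r_max = L1 + L2 = 1.4300, r_min = |L1 - L2| = 0.5900
A = pi*(r_max^2 - r_min^2) = pi*(2.0449 - 0.3481) = 5.3307

5.3307 m^2


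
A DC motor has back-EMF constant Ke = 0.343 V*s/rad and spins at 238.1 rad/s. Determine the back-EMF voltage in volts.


V_emf = Ke * omega = 0.343*238.1 = 81.6683

81.6683 V


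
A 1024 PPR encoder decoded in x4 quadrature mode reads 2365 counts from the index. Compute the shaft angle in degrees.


angle = counts * 360 / (PPR*4) = 2365 * 360 / 4096 = 207.8613

207.8613 degrees


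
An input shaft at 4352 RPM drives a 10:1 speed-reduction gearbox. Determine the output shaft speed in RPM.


omega_out = omega_in / N = 4352 / 10 = 435.2000

435.2000 RPM


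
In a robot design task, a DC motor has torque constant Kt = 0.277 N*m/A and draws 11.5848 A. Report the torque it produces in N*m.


tau = Kt * I = 0.277*11.5848 = 3.2090

3.2090 N*m


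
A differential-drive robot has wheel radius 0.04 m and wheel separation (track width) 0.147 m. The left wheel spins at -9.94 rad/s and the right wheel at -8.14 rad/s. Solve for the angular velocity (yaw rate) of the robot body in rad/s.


omega = r*(wR - wL)/L = 0.04*(-8.14 - (-9.94))/0.147 = 0.4898

0.4898 rad/s


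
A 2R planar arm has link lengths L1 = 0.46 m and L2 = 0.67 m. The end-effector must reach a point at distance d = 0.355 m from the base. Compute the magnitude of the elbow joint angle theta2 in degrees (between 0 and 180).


cos(th2) = (d^2 - L1^2 - L2^2)/(2*L1*L2) = (0.355^2 - 0.46^2 - 0.67^2)/(2*0.46*0.67) = -0.86709117
th2 = acos(-0.86709117) = 150.1224 deg

150.1224 degrees


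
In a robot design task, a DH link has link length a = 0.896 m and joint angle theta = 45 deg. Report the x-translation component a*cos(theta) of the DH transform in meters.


a*cos(theta) = 0.896*cos(45 deg) = 0.6336

0.6336 m


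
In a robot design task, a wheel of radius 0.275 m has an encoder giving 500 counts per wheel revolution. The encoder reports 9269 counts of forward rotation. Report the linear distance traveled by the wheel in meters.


revs = 9269/500 = 18.538000
d = revs * 2*pi*r = 18.538000 * 2*pi*0.275 = 32.0314

32.0314 m


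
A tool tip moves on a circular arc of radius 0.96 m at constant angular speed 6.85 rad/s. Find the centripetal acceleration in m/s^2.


a_c = omega^2 * r = 6.85^2 * 0.96 = 45.0456

45.0456 m/s^2


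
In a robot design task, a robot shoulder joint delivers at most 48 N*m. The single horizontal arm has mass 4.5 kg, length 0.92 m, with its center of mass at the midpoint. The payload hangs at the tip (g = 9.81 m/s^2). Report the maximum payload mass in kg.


tau_arm = m_arm*g*(L/2) = 4.5*9.81*0.92/2 = 20.3067 N*m
tau_payload = tau_max - tau_arm = 48 - 20.3067 = 27.6933
m_payload = tau_payload / (g*L) = 27.6933 / (9.81*0.92) = 3.0684

3.0684 kg


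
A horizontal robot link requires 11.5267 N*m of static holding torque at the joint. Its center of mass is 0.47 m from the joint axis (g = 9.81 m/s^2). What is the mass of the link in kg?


m = tau / (g*L) = 11.5267 / (9.81 * 0.47) = 2.5000

2.5000 kg


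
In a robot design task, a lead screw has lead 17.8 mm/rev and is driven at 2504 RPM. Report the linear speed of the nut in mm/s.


v = lead * (RPM/60) = 17.8*2504/60 = 742.8533

742.8533 mm/s


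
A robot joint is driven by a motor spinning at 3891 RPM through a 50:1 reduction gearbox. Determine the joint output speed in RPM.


omega_joint = omega_motor / N = 3891 / 50 = 77.8200

77.8200 RPM


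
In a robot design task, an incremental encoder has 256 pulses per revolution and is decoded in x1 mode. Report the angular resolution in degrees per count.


resolution = 360 / (PPR * 1) = 360 / 256 = 1.4062

1.4062 degrees


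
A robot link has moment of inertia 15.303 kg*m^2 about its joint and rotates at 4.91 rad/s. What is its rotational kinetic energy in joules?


KE = (1/2)*I*omega^2 = 0.5*15.303*4.91^2 = 184.4631

184.4631 J


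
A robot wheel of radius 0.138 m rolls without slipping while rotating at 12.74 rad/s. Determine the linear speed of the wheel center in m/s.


v = omega * r = 12.74 * 0.138 = 1.7581

1.7581 m/s


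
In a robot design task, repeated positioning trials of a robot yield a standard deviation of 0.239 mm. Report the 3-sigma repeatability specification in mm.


repeatability = 3*sigma = 3*0.239 = 0.7170

0.7170 mm


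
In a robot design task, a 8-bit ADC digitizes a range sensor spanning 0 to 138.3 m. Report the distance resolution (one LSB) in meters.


res = range / 2^n = 138.3/2^8 = 138.3/256 = 0.5402

0.5402 m


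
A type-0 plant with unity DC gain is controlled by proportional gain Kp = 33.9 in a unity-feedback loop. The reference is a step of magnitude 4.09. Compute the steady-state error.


e_ss = R/(1 + Kp) = 4.09/(1 + 33.9) = 4.09/34.9000 = 0.1172

0.1172


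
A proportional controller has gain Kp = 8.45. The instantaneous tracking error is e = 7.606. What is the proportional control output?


u_P = Kp * e = 8.45 * 7.606 = 64.2707

64.2707


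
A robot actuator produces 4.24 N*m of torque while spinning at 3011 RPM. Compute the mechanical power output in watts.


omega = 3011 * 2*pi/60 = 315.311183 rad/s
P = tau * omega = 4.24 * 315.311183 = 1336.9194

1336.9194 W


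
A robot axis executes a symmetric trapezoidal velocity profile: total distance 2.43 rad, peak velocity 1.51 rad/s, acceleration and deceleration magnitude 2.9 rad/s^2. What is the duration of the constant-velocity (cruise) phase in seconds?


t_acc = v/a = 0.520690 s, d_acc = v^2/(2a) = 0.393121 rad each
d_cruise = 2.43 - 2*0.393121 = 1.643758 rad
t_cruise = d_cruise/v = 1.643758/1.51 = 1.0886

1.0886 s


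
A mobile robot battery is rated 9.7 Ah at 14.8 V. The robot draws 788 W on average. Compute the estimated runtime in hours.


E = 9.7*14.8 = 143.5600 Wh
t = E/P = 143.5600/788 = 0.1822

0.1822 hours


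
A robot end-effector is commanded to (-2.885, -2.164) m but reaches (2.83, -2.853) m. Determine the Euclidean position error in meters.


dx = 2.83 - (-2.885) = 5.7150, dy = -2.853 - (-2.164) = -0.6890
err = sqrt(32.661225 + 0.474721) = 5.7564

5.7564 m


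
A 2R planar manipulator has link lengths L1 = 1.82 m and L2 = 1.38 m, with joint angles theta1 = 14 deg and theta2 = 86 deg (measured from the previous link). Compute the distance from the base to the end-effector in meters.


x = L1*cos(th1) + L2*cos(th1+th2) = 1.526304
y = L1*sin(th1) + L2*sin(th1+th2) = 1.799333
d = sqrt(x^2 + y^2) = sqrt(2.329604 + 3.237599) = 2.3595

2.3595 m


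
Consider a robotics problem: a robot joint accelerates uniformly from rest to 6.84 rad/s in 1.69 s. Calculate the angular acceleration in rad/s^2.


alpha = delta_omega / t = 6.84 / 1.69 = 4.0473

4.0473 rad/s^2


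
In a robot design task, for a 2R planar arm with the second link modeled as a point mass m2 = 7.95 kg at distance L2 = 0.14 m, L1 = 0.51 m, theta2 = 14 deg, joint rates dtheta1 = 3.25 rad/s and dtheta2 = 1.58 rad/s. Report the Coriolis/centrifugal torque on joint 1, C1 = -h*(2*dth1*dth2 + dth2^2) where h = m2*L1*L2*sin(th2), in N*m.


h = m2*L1*L2*sin(th2) = 7.95*0.51*0.14*sin(14 deg) = 0.137322
C1 = -h*(2*3.25*1.58 + 1.58^2) = -0.137322*12.7664 = -1.7531

-1.7531 N*m


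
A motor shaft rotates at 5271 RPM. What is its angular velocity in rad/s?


omega = 5271 * 2*pi/60 = 551.9778

551.9778 rad/s


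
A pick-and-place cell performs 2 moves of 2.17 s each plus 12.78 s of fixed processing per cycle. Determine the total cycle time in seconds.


T = 2*2.17 + 12.78 = 17.1200

17.1200 s


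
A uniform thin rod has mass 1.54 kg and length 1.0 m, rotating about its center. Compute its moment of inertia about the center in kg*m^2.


I = (1/12)*m*L^2 = (1/12)*1.54*1.0^2 = 0.1283

0.1283 kg*m^2


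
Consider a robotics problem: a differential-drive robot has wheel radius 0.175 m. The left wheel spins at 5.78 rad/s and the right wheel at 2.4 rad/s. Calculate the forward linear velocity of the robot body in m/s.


v = r*(wR + wL)/2 = 0.175*(2.4 + 5.78)/2 = 0.7157

0.7157 m/s


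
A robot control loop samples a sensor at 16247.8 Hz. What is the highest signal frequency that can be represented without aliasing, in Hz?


f_max = f_s/2 = 16247.8/2 = 8123.9000

8123.9000 Hz


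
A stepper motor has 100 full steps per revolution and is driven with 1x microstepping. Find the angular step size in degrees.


step = 360/(100*1) = 360/100 = 3.6000

3.6000 degrees


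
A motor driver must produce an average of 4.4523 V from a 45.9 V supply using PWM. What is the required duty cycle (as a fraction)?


D = V_avg/V_supply = 4.4523/45.9 = 0.0970

0.0970


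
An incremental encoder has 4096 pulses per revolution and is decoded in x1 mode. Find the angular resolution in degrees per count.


resolution = 360 / (PPR * 1) = 360 / 4096 = 0.0879

0.0879 degrees


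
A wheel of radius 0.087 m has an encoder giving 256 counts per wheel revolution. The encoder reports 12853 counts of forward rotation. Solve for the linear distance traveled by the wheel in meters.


revs = 12853/256 = 50.207031
d = revs * 2*pi*r = 50.207031 * 2*pi*0.087 = 27.4450

27.4450 m


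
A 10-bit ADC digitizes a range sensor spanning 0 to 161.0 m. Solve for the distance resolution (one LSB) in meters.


res = range / 2^n = 161.0/2^10 = 161.0/1024 = 0.1572

0.1572 m


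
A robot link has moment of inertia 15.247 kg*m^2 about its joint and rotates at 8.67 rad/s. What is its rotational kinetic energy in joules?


KE = (1/2)*I*omega^2 = 0.5*15.247*8.67^2 = 573.0501

573.0501 J


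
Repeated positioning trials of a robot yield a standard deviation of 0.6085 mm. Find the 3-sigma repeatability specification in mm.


repeatability = 3*sigma = 3*0.6085 = 1.8255

1.8255 mm


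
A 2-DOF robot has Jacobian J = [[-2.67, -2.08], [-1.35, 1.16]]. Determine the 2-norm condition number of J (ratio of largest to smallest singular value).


JJ^T eigenvalues: trace(JJ^T) = 14.6234, det(JJ^T) = det(J)^2 = 34.87138704
s_max^2 = (14.6234 + sqrt(74.35827940))/2 = 11.62326234
s_min^2 = (14.6234 - sqrt(74.35827940))/2 = 3.00013766
kappa = s_max/s_min = sqrt(11.62326234/3.00013766) = 1.9683

1.9683


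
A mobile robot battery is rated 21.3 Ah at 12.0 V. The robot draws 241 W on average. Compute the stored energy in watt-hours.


E = capacity * V = 21.3*12.0 = 255.6000

255.6000 Wh


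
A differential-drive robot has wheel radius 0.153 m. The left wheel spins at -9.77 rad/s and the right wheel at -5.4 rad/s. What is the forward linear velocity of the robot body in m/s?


v = r*(wR + wL)/2 = 0.153*(-5.4 + -9.77)/2 = -1.1605

-1.1605 m/s


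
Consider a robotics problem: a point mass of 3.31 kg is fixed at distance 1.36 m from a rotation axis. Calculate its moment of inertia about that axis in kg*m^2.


I = m*r^2 = 3.31*1.36^2 = 6.1222

6.1222 kg*m^2


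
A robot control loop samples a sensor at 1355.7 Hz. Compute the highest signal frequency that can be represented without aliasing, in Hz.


f_max = f_s/2 = 1355.7/2 = 677.8500

677.8500 Hz


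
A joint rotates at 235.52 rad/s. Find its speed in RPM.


RPM = 235.52 * 60/(2*pi) = 2249.0503

2249.0503 RPM


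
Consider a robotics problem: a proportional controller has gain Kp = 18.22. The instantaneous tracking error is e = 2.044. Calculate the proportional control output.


u_P = Kp * e = 18.22 * 2.044 = 37.2417

37.2417


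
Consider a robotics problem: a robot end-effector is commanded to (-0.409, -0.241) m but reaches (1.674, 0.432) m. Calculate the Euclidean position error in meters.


dx = 1.674 - (-0.409) = 2.0830, dy = 0.432 - (-0.241) = 0.6730
err = sqrt(4.338889 + 0.452929) = 2.1890

2.1890 m


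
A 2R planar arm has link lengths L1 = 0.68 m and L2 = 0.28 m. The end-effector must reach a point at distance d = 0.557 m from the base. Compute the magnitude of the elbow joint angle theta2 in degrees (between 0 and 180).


cos(th2) = (d^2 - L1^2 - L2^2)/(2*L1*L2) = (0.557^2 - 0.68^2 - 0.28^2)/(2*0.68*0.28) = -0.60543855
th2 = acos(-0.60543855) = 127.2604 deg

127.2604 degrees


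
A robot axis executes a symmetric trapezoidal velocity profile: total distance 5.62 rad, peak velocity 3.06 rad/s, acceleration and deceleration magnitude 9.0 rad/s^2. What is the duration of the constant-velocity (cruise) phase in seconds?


t_acc = v/a = 0.340000 s, d_acc = v^2/(2a) = 0.520200 rad each
d_cruise = 5.62 - 2*0.520200 = 4.579600 rad
t_cruise = d_cruise/v = 4.579600/3.06 = 1.4966

1.4966 s


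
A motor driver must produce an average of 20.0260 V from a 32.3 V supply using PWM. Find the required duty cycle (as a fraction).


D = V_avg/V_supply = 20.0260/32.3 = 0.6200

0.6200


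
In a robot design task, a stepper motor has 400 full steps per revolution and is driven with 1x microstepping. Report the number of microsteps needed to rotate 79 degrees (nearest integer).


step_size = 360/(400*1) = 360/400 = 0.900000 deg
n = 79/(360/400) = 79*400/360 = 87.7778 -> 88

88 steps


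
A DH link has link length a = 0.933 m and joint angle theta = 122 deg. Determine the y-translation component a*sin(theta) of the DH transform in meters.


a*sin(theta) = 0.933*sin(122 deg) = 0.7912

0.7912 m


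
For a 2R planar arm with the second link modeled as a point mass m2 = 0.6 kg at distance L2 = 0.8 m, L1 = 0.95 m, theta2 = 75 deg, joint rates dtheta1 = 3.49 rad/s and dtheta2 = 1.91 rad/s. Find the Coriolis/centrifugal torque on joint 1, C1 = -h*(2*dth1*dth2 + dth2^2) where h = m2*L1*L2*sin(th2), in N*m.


h = m2*L1*L2*sin(th2) = 0.6*0.95*0.8*sin(75 deg) = 0.440462
C1 = -h*(2*3.49*1.91 + 1.91^2) = -0.440462*16.9799 = -7.4790

-7.4790 N*m


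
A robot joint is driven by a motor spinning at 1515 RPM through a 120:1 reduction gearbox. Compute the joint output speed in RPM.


omega_joint = omega_motor / N = 1515 / 120 = 12.6250

12.6250 RPM


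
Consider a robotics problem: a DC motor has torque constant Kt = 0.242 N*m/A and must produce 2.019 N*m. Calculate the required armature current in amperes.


I = tau / Kt = 2.019/0.242 = 8.3430

8.3430 A


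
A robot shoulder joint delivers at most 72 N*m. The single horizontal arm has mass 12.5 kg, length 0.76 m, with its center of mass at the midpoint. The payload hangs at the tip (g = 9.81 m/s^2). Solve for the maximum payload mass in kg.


tau_arm = m_arm*g*(L/2) = 12.5*9.81*0.76/2 = 46.5975 N*m
tau_payload = tau_max - tau_arm = 72 - 46.5975 = 25.4025
m_payload = tau_payload / (g*L) = 25.4025 / (9.81*0.76) = 3.4072

3.4072 kg


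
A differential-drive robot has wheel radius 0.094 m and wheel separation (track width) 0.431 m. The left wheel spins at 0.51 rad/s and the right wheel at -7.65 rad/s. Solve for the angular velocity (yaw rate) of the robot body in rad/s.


omega = r*(wR - wL)/L = 0.094*(-7.65 - (0.51))/0.431 = -1.7797

-1.7797 rad/s


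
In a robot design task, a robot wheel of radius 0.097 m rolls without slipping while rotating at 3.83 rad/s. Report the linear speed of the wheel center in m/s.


v = omega * r = 3.83 * 0.097 = 0.3715

0.3715 m/s


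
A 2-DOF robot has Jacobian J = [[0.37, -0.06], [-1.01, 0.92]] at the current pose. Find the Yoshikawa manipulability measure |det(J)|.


det(J) = 0.37*0.92 - (-0.06)*(-1.01) = 0.2798
|det(J)| = 0.2798

0.2798


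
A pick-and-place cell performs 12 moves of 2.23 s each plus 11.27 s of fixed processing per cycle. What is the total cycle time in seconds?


T = 12*2.23 + 11.27 = 38.0300

38.0300 s


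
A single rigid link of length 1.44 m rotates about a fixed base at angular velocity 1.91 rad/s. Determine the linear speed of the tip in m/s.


v = L*omega = 1.44 * 1.91 = 2.7504

2.7504 m/s


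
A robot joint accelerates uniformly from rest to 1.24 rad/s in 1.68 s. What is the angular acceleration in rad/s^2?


alpha = delta_omega / t = 1.24 / 1.68 = 0.7381

0.7381 rad/s^2


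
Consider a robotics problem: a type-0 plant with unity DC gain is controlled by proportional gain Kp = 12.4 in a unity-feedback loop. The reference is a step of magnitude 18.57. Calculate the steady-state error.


e_ss = R/(1 + Kp) = 18.57/(1 + 12.4) = 18.57/13.4000 = 1.3858

1.3858


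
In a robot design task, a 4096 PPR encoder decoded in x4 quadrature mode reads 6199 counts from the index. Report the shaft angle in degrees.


angle = counts * 360 / (PPR*4) = 6199 * 360 / 16384 = 136.2085

136.2085 degrees


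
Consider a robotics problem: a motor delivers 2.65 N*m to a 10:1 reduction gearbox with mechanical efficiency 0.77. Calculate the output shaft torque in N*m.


tau_out = tau_in * N * eta = 2.65 * 10 * 0.77 = 20.4050

20.4050 N*m


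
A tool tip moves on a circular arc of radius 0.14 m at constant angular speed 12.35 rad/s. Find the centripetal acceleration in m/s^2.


a_c = omega^2 * r = 12.35^2 * 0.14 = 21.3531

21.3531 m/s^2


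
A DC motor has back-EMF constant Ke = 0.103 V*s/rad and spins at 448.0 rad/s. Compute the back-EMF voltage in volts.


V_emf = Ke * omega = 0.103*448.0 = 46.1440

46.1440 V


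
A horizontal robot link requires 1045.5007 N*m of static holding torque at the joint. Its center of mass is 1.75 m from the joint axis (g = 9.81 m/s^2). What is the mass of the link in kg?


m = tau / (g*L) = 1045.5007 / (9.81 * 1.75) = 60.9000

60.9000 kg


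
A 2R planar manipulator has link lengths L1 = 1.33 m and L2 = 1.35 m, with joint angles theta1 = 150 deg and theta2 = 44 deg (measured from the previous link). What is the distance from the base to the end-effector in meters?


x = L1*cos(th1) + L2*cos(th1+th2) = -2.461713
y = L1*sin(th1) + L2*sin(th1+th2) = 0.338405
d = sqrt(x^2 + y^2) = sqrt(6.060031 + 0.114518) = 2.4849

2.4849 m


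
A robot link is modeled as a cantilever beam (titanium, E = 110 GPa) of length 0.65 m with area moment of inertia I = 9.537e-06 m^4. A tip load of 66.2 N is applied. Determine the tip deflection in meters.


delta = F*L^3/(3*E*I) = 66.2*0.65^3/(3*1.100e+11*9.537e-06)
      = 18.180175/3147210 = 5.7766e-06

5.7766e-06 m


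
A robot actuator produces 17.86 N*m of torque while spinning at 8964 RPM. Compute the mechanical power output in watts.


omega = 8964 * 2*pi/60 = 938.707885 rad/s
P = tau * omega = 17.86 * 938.707885 = 16765.3228

16765.3228 W


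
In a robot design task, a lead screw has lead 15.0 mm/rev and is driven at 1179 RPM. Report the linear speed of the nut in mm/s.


v = lead * (RPM/60) = 15.0*1179/60 = 294.7500

294.7500 mm/s


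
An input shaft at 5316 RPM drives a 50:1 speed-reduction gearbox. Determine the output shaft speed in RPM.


omega_out = omega_in / N = 5316 / 50 = 106.3200

106.3200 RPM


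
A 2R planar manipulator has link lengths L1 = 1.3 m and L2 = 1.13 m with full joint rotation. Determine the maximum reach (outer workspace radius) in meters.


r_max = L1 + L2 = 1.3 + 1.13 = 2.4300

2.4300 m


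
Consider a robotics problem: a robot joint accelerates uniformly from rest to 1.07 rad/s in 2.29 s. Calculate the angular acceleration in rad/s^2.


alpha = delta_omega / t = 1.07 / 2.29 = 0.4672

0.4672 rad/s^2


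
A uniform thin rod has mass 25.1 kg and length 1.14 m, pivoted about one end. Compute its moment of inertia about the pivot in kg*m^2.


I = (1/3)*m*L^2 = (1/3)*25.1*1.14^2 = 10.8733

10.8733 kg*m^2


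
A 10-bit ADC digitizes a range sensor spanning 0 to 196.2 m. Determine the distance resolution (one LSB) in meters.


res = range / 2^n = 196.2/2^10 = 196.2/1024 = 0.1916

0.1916 m


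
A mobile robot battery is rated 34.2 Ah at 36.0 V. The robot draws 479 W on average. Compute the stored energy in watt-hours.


E = capacity * V = 34.2*36.0 = 1231.2000

1231.2000 Wh


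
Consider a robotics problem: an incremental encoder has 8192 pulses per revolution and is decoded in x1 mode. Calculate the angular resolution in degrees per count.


resolution = 360 / (PPR * 1) = 360 / 8192 = 0.0439

0.0439 degrees


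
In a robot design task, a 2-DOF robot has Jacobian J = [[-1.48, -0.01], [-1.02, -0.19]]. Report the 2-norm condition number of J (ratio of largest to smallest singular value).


JJ^T eigenvalues: trace(JJ^T) = 3.2670, det(JJ^T) = det(J)^2 = 0.07344100
s_max^2 = (3.2670 + sqrt(10.37952500))/2 = 3.24436351
s_min^2 = (3.2670 - sqrt(10.37952500))/2 = 0.02263649
kappa = s_max/s_min = sqrt(3.24436351/0.02263649) = 11.9718

11.9718


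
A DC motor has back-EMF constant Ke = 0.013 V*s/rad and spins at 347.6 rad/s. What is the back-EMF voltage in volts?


V_emf = Ke * omega = 0.013*347.6 = 4.5188

4.5188 V


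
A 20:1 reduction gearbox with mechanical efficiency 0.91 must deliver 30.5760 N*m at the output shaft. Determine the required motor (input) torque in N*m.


tau_in = tau_out / (N * eta) = 30.5760 / (20 * 0.91) = 1.6800

1.6800 N*m


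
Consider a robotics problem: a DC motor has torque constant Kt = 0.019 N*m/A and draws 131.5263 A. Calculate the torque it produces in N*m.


tau = Kt * I = 0.019*131.5263 = 2.4990

2.4990 N*m


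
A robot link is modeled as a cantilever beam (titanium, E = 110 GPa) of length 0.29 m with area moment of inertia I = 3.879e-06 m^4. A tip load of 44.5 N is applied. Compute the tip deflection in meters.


delta = F*L^3/(3*E*I) = 44.5*0.29^3/(3*1.100e+11*3.879e-06)
      = 1.0853105/1280070 = 8.4785e-07

8.4785e-07 m


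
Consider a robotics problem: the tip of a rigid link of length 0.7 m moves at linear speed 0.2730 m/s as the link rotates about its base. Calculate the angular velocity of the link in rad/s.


omega = v / L = 0.2730 / 0.7 = 0.3900

0.3900 rad/s


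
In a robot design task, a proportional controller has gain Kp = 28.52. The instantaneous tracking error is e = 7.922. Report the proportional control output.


u_P = Kp * e = 28.52 * 7.922 = 225.9354

225.9354


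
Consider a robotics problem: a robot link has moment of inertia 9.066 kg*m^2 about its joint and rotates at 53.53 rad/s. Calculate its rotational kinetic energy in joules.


KE = (1/2)*I*omega^2 = 0.5*9.066*53.53^2 = 12989.1343

12989.1343 J


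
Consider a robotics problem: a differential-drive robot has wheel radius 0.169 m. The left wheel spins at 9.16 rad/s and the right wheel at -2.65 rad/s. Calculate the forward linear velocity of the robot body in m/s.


v = r*(wR + wL)/2 = 0.169*(-2.65 + 9.16)/2 = 0.5501

0.5501 m/s


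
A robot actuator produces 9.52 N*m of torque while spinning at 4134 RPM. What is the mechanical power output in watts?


omega = 4134 * 2*pi/60 = 432.911468 rad/s
P = tau * omega = 9.52 * 432.911468 = 4121.3172

4121.3172 W


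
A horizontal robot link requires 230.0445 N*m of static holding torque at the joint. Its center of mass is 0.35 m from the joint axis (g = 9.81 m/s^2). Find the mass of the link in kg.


m = tau / (g*L) = 230.0445 / (9.81 * 0.35) = 67.0000

67.0000 kg


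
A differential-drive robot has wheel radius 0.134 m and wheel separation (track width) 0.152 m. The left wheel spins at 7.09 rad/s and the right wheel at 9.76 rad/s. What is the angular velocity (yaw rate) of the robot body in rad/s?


omega = r*(wR - wL)/L = 0.134*(9.76 - (7.09))/0.152 = 2.3538

2.3538 rad/s


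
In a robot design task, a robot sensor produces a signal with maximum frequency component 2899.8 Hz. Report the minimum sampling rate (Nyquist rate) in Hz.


f_s,min = 2*f_max = 2*2899.8 = 5799.6000

5799.6000 Hz


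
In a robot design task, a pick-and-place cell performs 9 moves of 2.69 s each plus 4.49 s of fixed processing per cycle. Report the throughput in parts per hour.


T_cycle = 9*2.69 + 4.49 = 28.7000 s
rate = 3600/T = 125.4355

125.4355 parts/hour


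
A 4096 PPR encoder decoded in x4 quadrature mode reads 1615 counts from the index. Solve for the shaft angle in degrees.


angle = counts * 360 / (PPR*4) = 1615 * 360 / 16384 = 35.4858

35.4858 degrees


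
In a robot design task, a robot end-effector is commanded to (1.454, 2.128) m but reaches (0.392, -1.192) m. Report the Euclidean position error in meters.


dx = 0.392 - (1.454) = -1.0620, dy = -1.192 - (2.128) = -3.3200
err = sqrt(1.127844 + 11.022400) = 3.4857

3.4857 m


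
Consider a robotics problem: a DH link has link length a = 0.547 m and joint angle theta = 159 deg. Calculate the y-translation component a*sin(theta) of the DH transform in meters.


a*sin(theta) = 0.547*sin(159 deg) = 0.1960

0.1960 m


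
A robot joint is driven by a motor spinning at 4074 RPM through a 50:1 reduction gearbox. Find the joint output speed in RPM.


omega_joint = omega_motor / N = 4074 / 50 = 81.4800

81.4800 RPM


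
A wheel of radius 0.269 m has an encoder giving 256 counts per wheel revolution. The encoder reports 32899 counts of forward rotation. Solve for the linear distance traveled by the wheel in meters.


revs = 32899/256 = 128.511719
d = revs * 2*pi*r = 128.511719 * 2*pi*0.269 = 217.2075

217.2075 m


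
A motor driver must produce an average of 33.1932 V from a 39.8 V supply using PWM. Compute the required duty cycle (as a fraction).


D = V_avg/V_supply = 33.1932/39.8 = 0.8340

0.8340


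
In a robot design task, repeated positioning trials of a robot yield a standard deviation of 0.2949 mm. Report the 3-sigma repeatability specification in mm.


repeatability = 3*sigma = 3*0.2949 = 0.8847

0.8847 mm


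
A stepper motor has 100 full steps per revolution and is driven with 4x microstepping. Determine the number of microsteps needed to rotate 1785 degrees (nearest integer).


step_size = 360/(100*4) = 360/400 = 0.900000 deg
n = 1785/(360/400) = 1785*400/360 = 1983.3333 -> 1983

1983 steps


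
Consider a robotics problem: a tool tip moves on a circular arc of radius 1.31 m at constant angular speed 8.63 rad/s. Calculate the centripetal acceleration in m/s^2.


a_c = omega^2 * r = 8.63^2 * 1.31 = 97.5647

97.5647 m/s^2


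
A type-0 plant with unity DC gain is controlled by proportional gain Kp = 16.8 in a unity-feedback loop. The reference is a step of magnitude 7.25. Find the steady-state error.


e_ss = R/(1 + Kp) = 7.25/(1 + 16.8) = 7.25/17.8000 = 0.4073

0.4073


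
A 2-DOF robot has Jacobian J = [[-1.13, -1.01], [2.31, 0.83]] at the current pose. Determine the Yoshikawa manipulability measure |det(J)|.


det(J) = -1.13*0.83 - (-1.01)*(2.31) = 1.3952
|det(J)| = 1.3952

1.3952


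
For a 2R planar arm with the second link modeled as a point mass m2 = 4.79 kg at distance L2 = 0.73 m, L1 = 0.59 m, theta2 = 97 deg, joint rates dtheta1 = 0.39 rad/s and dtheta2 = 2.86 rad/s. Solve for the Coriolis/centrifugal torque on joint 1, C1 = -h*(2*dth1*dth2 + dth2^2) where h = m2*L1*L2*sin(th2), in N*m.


h = m2*L1*L2*sin(th2) = 4.79*0.59*0.73*sin(97 deg) = 2.047675
C1 = -h*(2*0.39*2.86 + 2.86^2) = -2.047675*10.4104 = -21.3171

-21.3171 N*m


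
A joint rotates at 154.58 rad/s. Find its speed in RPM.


RPM = 154.58 * 60/(2*pi) = 1476.1303

1476.1303 RPM


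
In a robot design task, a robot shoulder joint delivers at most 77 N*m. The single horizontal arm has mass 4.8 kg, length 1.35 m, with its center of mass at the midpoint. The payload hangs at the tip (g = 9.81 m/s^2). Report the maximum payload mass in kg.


tau_arm = m_arm*g*(L/2) = 4.8*9.81*1.35/2 = 31.7844 N*m
tau_payload = tau_max - tau_arm = 77 - 31.7844 = 45.2156
m_payload = tau_payload / (g*L) = 45.2156 / (9.81*1.35) = 3.4142

3.4142 kg


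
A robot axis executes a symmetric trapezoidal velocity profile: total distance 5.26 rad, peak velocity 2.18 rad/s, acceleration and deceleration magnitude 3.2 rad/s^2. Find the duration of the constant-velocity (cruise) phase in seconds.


t_acc = v/a = 0.681250 s, d_acc = v^2/(2a) = 0.742563 rad each
d_cruise = 5.26 - 2*0.742563 = 3.774874 rad
t_cruise = d_cruise/v = 3.774874/2.18 = 1.7316

1.7316 s


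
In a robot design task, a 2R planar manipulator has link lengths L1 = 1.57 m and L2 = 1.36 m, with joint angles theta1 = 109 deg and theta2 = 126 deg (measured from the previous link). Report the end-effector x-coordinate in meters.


x = L1*cos(th1) + L2*cos(th1+th2) = 1.57*cos(109 deg) + 1.36*cos(235 deg) = -1.2912

-1.2912 m


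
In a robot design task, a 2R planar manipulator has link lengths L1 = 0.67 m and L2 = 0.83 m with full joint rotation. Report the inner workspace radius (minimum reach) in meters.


r_min = |L1 - L2| = |0.67 - 0.83| = 0.1600

0.1600 m


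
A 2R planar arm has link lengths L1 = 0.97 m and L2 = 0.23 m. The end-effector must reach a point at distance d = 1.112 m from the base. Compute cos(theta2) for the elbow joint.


cos(th2) = (d^2 - L1^2 - L2^2)/(2*L1*L2) = (1.112^2 - 0.97^2 - 0.23^2)/(2*0.97*0.23) = 0.5440

0.5440


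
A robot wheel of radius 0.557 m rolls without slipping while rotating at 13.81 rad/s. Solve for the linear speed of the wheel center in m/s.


v = omega * r = 13.81 * 0.557 = 7.6922

7.6922 m/s


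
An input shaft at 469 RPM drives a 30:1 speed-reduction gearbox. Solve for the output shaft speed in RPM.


omega_out = omega_in / N = 469 / 30 = 15.6333

15.6333 RPM


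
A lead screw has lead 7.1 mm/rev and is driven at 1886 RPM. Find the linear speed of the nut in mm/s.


v = lead * (RPM/60) = 7.1*1886/60 = 223.1767

223.1767 mm/s


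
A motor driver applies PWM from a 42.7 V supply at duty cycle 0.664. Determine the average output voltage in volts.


V_avg = V_supply * D = 42.7*0.664 = 28.3528

28.3528 V


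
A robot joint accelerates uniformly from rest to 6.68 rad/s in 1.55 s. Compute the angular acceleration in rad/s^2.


alpha = delta_omega / t = 6.68 / 1.55 = 4.3097

4.3097 rad/s^2


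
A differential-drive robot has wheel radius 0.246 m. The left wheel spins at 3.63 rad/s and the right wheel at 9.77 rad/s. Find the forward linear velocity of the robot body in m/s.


v = r*(wR + wL)/2 = 0.246*(9.77 + 3.63)/2 = 1.6482

1.6482 m/s


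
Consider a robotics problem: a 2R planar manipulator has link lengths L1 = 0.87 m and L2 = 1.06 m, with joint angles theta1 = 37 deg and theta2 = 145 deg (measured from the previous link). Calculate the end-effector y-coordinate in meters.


y = L1*sin(th1) + L2*sin(th1+th2) = 0.87*sin(37 deg) + 1.06*sin(182 deg) = 0.4866

0.4866 m


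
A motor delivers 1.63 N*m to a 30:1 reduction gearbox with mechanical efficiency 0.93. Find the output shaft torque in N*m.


tau_out = tau_in * N * eta = 1.63 * 30 * 0.93 = 45.4770

45.4770 N*m


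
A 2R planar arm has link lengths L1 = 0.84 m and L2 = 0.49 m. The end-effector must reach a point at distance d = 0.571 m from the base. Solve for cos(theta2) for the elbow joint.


cos(th2) = (d^2 - L1^2 - L2^2)/(2*L1*L2) = (0.571^2 - 0.84^2 - 0.49^2)/(2*0.84*0.49) = -0.7527

-0.7527


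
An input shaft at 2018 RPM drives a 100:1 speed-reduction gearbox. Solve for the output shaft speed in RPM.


omega_out = omega_in / N = 2018 / 100 = 20.1800

20.1800 RPM


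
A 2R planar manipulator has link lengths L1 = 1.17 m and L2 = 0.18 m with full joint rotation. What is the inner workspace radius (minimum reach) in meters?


r_min = |L1 - L2| = |1.17 - 0.18| = 0.9900

0.9900 m


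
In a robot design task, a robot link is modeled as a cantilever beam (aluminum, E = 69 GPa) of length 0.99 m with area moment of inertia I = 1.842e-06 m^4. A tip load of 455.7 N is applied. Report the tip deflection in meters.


delta = F*L^3/(3*E*I) = 455.7*0.99^3/(3*6.900e+10*1.842e-06)
      = 442.1652543/381294 = 0.0012

0.0012 m


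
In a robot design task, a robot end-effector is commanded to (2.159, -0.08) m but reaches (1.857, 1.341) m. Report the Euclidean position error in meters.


dx = 1.857 - (2.159) = -0.3020, dy = 1.341 - (-0.08) = 1.4210
err = sqrt(0.091204 + 2.019241) = 1.4527

1.4527 m


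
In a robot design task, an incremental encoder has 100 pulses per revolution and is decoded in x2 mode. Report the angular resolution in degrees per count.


resolution = 360 / (PPR * 2) = 360 / 200 = 1.8000

1.8000 degrees


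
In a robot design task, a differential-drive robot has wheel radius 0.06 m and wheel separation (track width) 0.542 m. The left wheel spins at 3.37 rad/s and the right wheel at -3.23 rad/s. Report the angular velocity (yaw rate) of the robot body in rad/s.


omega = r*(wR - wL)/L = 0.06*(-3.23 - (3.37))/0.542 = -0.7306

-0.7306 rad/s


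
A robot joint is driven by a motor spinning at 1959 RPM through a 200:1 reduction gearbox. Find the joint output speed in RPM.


omega_joint = omega_motor / N = 1959 / 200 = 9.7950

9.7950 RPM


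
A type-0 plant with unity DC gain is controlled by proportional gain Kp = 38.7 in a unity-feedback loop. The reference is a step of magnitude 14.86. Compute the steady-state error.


e_ss = R/(1 + Kp) = 14.86/(1 + 38.7) = 14.86/39.7000 = 0.3743

0.3743


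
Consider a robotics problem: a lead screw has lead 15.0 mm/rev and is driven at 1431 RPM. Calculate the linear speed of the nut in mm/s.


v = lead * (RPM/60) = 15.0*1431/60 = 357.7500

357.7500 mm/s


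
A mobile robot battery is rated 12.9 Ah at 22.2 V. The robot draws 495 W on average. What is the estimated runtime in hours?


E = 12.9*22.2 = 286.3800 Wh
t = E/P = 286.3800/495 = 0.5785

0.5785 hours


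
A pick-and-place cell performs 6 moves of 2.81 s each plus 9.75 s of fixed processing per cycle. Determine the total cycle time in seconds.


T = 6*2.81 + 9.75 = 26.6100

26.6100 s


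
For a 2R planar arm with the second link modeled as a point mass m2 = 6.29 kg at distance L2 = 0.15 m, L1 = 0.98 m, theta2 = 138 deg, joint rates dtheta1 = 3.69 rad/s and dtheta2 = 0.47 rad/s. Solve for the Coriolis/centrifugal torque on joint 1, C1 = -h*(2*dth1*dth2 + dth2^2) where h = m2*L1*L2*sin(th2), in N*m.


h = m2*L1*L2*sin(th2) = 6.29*0.98*0.15*sin(138 deg) = 0.618698
C1 = -h*(2*3.69*0.47 + 0.47^2) = -0.618698*3.6895 = -2.2827

-2.2827 N*m


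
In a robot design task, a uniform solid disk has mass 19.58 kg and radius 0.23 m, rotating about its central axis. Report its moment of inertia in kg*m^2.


I = (1/2)*m*R^2 = 0.5*19.58*0.23^2 = 0.5179

0.5179 kg*m^2


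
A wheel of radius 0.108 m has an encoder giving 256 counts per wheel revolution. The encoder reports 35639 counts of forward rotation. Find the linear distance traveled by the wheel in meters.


revs = 35639/256 = 139.214844
d = revs * 2*pi*r = 139.214844 * 2*pi*0.108 = 94.4690

94.4690 m


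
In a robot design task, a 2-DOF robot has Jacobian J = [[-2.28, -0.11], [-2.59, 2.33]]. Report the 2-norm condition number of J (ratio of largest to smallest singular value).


JJ^T eigenvalues: trace(JJ^T) = 17.3475, det(JJ^T) = det(J)^2 = 31.32976729
s_max^2 = (17.3475 + sqrt(175.61668709))/2 = 15.29977232
s_min^2 = (17.3475 - sqrt(175.61668709))/2 = 2.04772768
kappa = s_max/s_min = sqrt(15.29977232/2.04772768) = 2.7334

2.7334


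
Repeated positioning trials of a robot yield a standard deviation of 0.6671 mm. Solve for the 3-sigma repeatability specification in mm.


repeatability = 3*sigma = 3*0.6671 = 2.0013

2.0013 mm


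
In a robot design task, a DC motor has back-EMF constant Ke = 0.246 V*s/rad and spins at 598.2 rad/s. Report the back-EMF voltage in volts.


V_emf = Ke * omega = 0.246*598.2 = 147.1572

147.1572 V


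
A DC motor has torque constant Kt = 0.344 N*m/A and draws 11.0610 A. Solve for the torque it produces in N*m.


tau = Kt * I = 0.344*11.0610 = 3.8050

3.8050 N*m


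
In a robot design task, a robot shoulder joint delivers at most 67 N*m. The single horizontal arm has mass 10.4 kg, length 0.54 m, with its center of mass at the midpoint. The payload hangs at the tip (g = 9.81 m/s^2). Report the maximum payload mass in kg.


tau_arm = m_arm*g*(L/2) = 10.4*9.81*0.54/2 = 27.5465 N*m
tau_payload = tau_max - tau_arm = 67 - 27.5465 = 39.4535
m_payload = tau_payload / (g*L) = 39.4535 / (9.81*0.54) = 7.4477

7.4477 kg
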